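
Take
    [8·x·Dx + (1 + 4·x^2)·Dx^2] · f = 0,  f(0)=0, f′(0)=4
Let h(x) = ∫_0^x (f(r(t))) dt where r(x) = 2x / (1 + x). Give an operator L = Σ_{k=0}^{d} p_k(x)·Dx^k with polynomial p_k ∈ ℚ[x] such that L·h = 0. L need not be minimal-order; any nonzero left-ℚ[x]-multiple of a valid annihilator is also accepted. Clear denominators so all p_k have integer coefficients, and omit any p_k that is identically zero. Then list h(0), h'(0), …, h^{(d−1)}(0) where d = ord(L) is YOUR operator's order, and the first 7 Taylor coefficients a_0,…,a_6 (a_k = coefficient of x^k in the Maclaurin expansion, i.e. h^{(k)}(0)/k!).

L = (2 + 34·x)·Dx^2 + (1 + 2·x + 17·x^2)·Dx^3  (order 3).
h: a_k = 0, 0, 4, -8/3, -26/3, 24, 404/15, …
ICs: h(0) = 0, h′(0) = 0, h′′(0) = 8.

f: a_k = 0, 4, 0, -16/3, 0, 64/5, 0, …
h₀=f(r): pull back L_f along r ⇒ L₀.
h=∫₀ˣh₀: take L = L₀·Dx.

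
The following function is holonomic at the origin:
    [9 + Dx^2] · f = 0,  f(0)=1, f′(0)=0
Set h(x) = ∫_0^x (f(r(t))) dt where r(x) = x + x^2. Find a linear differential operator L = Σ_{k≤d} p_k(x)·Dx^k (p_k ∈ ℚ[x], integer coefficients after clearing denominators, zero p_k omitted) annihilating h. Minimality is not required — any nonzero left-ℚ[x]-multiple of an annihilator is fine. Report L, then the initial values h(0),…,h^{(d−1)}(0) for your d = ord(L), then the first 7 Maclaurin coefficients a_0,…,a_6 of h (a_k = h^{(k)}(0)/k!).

f: a_k = 1, 0, -9/2, 0, 27/8, 0, -81/80, …
L₀ from L_f via x↦r, Dx↦r'^{-1}Dx.
h=∫h₀ ⇒ L = L₀·Dx.
L = (9 + 54·x + 108·x^2 + 72·x^3)·Dx - 2·Dx^2 + (1 + 2·x)·Dx^3  (order 3).
h: a_k = 0, 1, 0, -3/2, -9/4, -9/40, 9/4, …
ICs: h(0) = 0, h′(0) = 1, h′′(0) = 0.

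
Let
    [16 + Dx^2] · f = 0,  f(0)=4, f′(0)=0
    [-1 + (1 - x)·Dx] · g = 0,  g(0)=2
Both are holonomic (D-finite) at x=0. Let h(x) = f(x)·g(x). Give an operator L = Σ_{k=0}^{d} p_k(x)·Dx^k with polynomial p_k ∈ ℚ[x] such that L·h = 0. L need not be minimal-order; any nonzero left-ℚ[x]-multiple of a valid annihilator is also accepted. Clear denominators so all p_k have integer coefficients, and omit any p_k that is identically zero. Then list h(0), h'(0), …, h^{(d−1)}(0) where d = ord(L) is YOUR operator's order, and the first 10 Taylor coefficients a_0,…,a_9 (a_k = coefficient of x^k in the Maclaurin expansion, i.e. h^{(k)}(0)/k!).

L = (-16 + 16·x) + 2·Dx + (-1 + x)·Dx^2  (order 2).
h: a_k = 8, 8, -56, -56, 88/3, 88/3, -728/45, -728/45, -200/63, -200/63, …
ICs: h(0) = 8, h′(0) = 8.

f: a_k = 4, 0, -32, 0, 128/3, 0, -1024/45, 0, 2048/315, 0, …
g: a_k = 2, 2, 2, 2, 2, 2, 2, 2, 2, 2, …
Product ⇒ symmetric product L₀, ord ≤ 2.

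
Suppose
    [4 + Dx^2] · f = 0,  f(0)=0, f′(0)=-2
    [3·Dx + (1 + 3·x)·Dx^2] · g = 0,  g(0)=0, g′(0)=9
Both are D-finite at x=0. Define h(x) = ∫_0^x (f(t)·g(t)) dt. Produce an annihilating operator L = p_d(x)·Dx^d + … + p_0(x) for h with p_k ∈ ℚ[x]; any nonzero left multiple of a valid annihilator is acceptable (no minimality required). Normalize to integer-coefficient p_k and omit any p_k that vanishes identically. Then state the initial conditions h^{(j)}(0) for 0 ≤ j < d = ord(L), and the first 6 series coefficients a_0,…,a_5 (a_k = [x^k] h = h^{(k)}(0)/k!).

L = (-1112 - 1248·x + 7344·x^2 + 27648·x^3 + 20736·x^4)·Dx + (-48 + 2160·x + 10368·x^2 + 10368·x^3)·Dx^2 + (-250 + 240·x + 4968·x^2 + 13824·x^3 + 10368·x^4)·Dx^3 + (-12 + 540·x + 2592·x^2 + 2592·x^3)·Dx^4 + (7 + 138·x + 783·x^2 + 1728·x^3 + 1296·x^4)·Dx^5  (order 5).
h: a_k = 0, 0, 0, -6, 27/4, -42/5, …
ICs: h(0) = 0, h′(0) = 0, h′′(0) = 0, h′′′(0) = -36, h′′′′(0) = 162.

f: a_k = 0, -2, 0, 4/3, 0, -4/15, …
g: a_k = 0, 9, -27/2, 27, -243/4, 729/5, …
Product ⇒ symmetric product L₀, ord ≤ 4.
h=∫h₀ ⇒ L = L₀·Dx.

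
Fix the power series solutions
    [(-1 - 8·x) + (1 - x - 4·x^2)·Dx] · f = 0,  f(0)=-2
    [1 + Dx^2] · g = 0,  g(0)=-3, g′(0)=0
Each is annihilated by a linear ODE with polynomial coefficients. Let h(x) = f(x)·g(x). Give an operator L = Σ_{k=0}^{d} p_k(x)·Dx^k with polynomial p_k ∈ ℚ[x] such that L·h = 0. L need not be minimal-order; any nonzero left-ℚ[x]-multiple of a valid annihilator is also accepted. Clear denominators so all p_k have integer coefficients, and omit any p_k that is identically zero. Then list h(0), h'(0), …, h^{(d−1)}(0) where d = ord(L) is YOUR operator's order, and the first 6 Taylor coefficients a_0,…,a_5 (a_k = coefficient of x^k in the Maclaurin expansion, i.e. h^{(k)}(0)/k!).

L = (7 + x + 4·x^2) + (2 + 16·x)·Dx + (-1 + x + 4·x^2)·Dx^2  (order 2).
h: a_k = 6, 6, 27, 51, 637/4, 1453/4, …
ICs: h(0) = 6, h′(0) = 6.

f: a_k = -2, -2, -10, -18, -58, -130, …
g: a_k = -3, 0, 3/2, 0, -1/8, 0, …
f·g: L₀ = L_f ⊗_s L_g, ord ≤ 1·2.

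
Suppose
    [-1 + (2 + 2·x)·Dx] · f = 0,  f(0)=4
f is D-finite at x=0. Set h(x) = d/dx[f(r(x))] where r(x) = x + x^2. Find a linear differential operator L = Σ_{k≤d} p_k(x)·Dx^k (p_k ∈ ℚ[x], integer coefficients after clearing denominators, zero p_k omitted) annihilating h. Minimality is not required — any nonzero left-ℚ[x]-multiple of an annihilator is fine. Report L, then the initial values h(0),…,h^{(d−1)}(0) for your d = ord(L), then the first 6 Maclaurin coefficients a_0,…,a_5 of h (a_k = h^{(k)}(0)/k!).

f: a_k = 4, 2, -1/2, 1/4, -5/32, 7/64, …
h₀=f(r): pull back L_f along r ⇒ L₀.
h=h₀': d/dx-closure on L₀ ⇒ L.
L = 3 + (-2 - 6·x - 6·x^2 - 4·x^3)·Dx  (order 1).
h: a_k = 2, 3, -9/4, 3/8, 75/64, -171/128, …
ICs: h(0) = 2.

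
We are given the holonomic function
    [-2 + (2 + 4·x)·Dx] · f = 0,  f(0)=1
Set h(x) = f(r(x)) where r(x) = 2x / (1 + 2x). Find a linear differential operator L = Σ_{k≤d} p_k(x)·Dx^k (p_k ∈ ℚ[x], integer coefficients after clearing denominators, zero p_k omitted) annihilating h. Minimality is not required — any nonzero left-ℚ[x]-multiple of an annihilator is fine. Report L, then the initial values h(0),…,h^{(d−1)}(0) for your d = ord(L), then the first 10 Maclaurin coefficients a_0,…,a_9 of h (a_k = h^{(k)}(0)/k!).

L = -2 + (1 + 8·x + 12·x^2)·Dx  (order 1).
h: a_k = 1, 2, -6, 20, -74, 300, -1308, 6024, -28890, 142796, …
ICs: h(0) = 1.

f: a_k = 1, 1, -1/2, 1/2, -5/8, 7/8, -21/16, 33/16, -429/128, 715/128, …
f∘r: x↦r, Dx↦Dx/r' in L_f ⇒ L₀.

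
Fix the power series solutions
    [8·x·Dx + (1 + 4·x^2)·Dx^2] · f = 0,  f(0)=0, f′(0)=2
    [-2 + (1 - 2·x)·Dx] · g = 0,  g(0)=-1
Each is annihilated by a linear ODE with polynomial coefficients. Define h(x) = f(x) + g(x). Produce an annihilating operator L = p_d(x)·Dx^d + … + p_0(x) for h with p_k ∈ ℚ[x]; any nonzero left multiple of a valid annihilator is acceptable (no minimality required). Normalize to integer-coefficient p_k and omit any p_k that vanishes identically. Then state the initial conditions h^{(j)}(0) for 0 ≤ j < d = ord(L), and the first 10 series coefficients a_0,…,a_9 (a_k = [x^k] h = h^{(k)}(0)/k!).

L = (8 - 64·x - 96·x^2)·Dx + (-8 + 8·x - 32·x^2 - 96·x^3)·Dx^2 + (1 - 16·x^4)·Dx^3  (order 3).
h: a_k = -1, 0, -4, -32/3, -16, -128/5, -64, -1024/7, -256, -4096/9, …
ICs: h(0) = -1, h′(0) = 0, h′′(0) = -8.

f: a_k = 0, 2, 0, -8/3, 0, 32/5, 0, -128/7, 0, 512/9, …
g: a_k = -1, -2, -4, -8, -16, -32, -64, -128, -256, -512, …
f+g: L₀ = lclm(L_f,L_g), ord ≤ 2+1.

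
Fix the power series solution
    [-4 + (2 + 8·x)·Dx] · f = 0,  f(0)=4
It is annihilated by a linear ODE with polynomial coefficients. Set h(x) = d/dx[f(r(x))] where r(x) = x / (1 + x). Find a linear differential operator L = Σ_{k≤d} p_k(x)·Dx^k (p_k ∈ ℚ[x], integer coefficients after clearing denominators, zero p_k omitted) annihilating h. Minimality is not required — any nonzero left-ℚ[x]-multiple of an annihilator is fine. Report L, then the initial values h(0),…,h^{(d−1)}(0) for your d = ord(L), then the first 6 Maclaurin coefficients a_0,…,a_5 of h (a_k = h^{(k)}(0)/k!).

f: a_k = 4, 8, -8, 16, -40, 112, …
h₀=f(r): pull back L_f along r ⇒ L₀.
h₀' ⇒ L via d/dx closure of L₀.
L = (-4 - 10·x) + (-1 - 6·x - 5·x^2)·Dx  (order 1).
h: a_k = 8, -32, 120, -480, 2040, -9024, …
ICs: h(0) = 8.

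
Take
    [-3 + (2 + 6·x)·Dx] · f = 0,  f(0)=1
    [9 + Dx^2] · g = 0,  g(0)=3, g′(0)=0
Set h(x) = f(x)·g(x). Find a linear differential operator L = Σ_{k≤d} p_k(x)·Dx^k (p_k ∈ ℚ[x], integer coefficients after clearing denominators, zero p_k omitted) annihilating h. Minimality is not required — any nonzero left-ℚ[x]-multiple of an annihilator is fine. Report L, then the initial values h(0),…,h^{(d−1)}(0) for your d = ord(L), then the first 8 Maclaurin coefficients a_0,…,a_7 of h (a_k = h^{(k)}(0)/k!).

L = (63 + 216·x + 324·x^2) + (-12 - 36·x)·Dx + (4 + 24·x + 36·x^2)·Dx^2  (order 2).
h: a_k = 3, 9/2, -135/8, -243/16, 2025/128, 3159/256, -84807/5120, 292329/10240, …
ICs: h(0) = 3, h′(0) = 9/2.

f: a_k = 1, 3/2, -9/8, 27/16, -405/128, 1701/256, -15309/1024, 72171/2048, …
g: a_k = 3, 0, -27/2, 0, 81/8, 0, -243/80, 0, …
h₀=f·g: eliminate ⇒ L₀, order ≤ 1·2.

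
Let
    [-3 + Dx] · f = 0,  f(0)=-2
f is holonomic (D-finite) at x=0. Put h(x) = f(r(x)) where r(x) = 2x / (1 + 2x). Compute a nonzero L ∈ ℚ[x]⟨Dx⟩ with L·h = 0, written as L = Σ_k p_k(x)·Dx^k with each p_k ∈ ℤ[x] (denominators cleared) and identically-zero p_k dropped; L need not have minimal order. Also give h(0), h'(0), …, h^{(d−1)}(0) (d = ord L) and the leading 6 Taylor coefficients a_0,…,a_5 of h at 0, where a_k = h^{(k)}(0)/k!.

L = -6 + (1 + 4·x + 4·x^2)·Dx  (order 1).
h: a_k = -2, -12, -12, 24, -12, -168/5, …
ICs: h(0) = -2.

f: a_k = -2, -6, -9, -9, -27/4, -81/20, …
Substitute x→r, Dx→(1/r')Dx; clear ⇒ L₀.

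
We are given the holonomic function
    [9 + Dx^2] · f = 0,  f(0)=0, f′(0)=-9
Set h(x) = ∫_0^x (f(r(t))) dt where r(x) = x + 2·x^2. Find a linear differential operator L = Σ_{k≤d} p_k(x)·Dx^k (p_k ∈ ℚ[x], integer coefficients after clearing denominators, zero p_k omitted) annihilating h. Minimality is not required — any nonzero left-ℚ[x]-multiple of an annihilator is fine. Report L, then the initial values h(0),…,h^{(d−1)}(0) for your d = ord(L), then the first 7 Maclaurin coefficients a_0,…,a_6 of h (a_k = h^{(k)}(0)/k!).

f: a_k = 0, -9, 0, 27/2, 0, -243/40, 0, …
L₀ from L_f via x↦r, Dx↦r'^{-1}Dx.
Integrate: L := L₀·Dx.
L = (9 + 108·x + 432·x^2 + 576·x^3)·Dx - 4·Dx^2 + (1 + 4·x)·Dx^3  (order 3).
h: a_k = 0, 0, -9/2, -6, 27/8, 81/5, 2079/80, …
ICs: h(0) = 0, h′(0) = 0, h′′(0) = -9.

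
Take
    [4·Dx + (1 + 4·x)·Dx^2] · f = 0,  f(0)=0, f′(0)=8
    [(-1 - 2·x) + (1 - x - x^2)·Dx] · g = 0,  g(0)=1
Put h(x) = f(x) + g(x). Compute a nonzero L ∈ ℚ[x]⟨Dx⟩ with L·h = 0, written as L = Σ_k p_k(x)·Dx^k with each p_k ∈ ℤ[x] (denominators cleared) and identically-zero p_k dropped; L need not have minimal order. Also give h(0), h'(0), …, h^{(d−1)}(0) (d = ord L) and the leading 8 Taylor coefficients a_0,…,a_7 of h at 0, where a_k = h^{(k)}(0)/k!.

f: a_k = 0, 8, -16, 128/3, -128, 2048/5, -4096/3, 32768/7, …
g: a_k = 1, 1, 2, 3, 5, 8, 13, 21, …
L₀ := lclm(L_f,L_g); ord L₀ ≤ 2+1.
L = (-100 - 272·x - 392·x^2 - 144·x^3 - 96·x^4)·Dx + (7 - 96·x - 434·x^2 - 540·x^3 - 304·x^4 - 160·x^5)·Dx^2 + (4 + 25·x + 28·x^2 - 46·x^3 - 73·x^4 - 76·x^5 - 32·x^6)·Dx^3  (order 3).
h: a_k = 1, 9, -14, 137/3, -123, 2088/5, -4057/3, 32915/7, …
ICs: h(0) = 1, h′(0) = 9, h′′(0) = -28.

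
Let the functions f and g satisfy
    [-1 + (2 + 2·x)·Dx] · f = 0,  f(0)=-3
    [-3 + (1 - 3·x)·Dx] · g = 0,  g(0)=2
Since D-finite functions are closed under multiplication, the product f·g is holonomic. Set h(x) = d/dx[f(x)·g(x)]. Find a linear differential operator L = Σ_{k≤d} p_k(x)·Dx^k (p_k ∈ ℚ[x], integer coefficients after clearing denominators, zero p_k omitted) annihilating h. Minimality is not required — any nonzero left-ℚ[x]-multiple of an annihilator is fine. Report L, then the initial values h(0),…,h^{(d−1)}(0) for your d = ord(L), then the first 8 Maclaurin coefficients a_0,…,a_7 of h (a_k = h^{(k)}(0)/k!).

L = (83 + 126·x + 27·x^2) + (-14 + 22·x + 54·x^2 + 18·x^3)·Dx  (order 1).
h: a_k = -21, -249/2, -4491/8, -35913/16, -1077495/128, -7757775/256, -108609543/1024, -744749865/2048, …
ICs: h(0) = -21.

f: a_k = -3, -3/2, 3/8, -3/16, 15/128, -21/256, 63/1024, -99/2048, …
g: a_k = 2, 6, 18, 54, 162, 486, 1458, 4374, …
Sym-product of L_f,L_g gives L₀ (≤ ord 1).
h=h₀': d/dx-closure on L₀ ⇒ L.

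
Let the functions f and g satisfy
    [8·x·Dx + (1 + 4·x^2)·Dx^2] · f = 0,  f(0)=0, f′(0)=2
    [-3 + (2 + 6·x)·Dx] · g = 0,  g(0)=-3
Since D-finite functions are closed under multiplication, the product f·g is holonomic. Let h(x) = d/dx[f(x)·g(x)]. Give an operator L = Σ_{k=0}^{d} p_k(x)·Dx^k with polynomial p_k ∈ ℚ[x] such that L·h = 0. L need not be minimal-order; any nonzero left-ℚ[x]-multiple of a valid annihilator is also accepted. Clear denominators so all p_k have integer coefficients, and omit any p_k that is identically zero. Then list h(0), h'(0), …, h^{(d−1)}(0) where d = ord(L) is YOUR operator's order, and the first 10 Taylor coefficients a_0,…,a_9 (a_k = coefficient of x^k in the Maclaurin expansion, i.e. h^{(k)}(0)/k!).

f: a_k = 0, 2, 0, -8/3, 0, 32/5, 0, -128/7, 0, 512/9, …
g: a_k = -3, -9/2, 27/8, -81/16, 1215/128, -5103/256, 45927/1024, -216513/2048, 8444007/32768, -42220035/65536, …
L₀ := L_f ⊗_s L_g (sym. prod.), ord ≤ 2.
Derive L from L₀ (diff closure).
L = (15 + 1440·x + 1656·x^2 - 3456·x^3 - 1296·x^4) + (172 + 1188·x + 3552·x^2 + 1152·x^3 - 12096·x^4 - 5184·x^5)·Dx + (36 + 152·x + 36·x^2 - 256·x^3 - 864·x^4 - 3456·x^5 - 1728·x^6)·Dx^2  (order 2).
h: a_k = -6, -18, 177/4, 15/2, -2949/64, -105921/320, 2523957/2560, -3884931/4480, 231364569/114688, -1488121321/114688, …
ICs: h(0) = -6, h′(0) = -18.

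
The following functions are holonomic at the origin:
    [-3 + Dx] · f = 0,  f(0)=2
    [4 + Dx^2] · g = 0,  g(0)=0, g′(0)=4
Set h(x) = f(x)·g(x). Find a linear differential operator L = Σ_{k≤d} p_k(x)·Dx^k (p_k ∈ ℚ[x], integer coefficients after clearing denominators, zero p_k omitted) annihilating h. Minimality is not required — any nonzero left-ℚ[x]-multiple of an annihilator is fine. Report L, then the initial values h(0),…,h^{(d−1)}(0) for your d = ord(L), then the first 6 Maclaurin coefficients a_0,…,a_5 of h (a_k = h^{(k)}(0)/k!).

L = 13 - 6·Dx + Dx^2  (order 2).
h: a_k = 0, 8, 24, 92/3, 20, 61/15, …
ICs: h(0) = 0, h′(0) = 8.

f: a_k = 2, 6, 9, 9, 27/4, 81/20, …
g: a_k = 0, 4, 0, -8/3, 0, 8/15, …
h₀=f·g: eliminate ⇒ L₀, order ≤ 1·2.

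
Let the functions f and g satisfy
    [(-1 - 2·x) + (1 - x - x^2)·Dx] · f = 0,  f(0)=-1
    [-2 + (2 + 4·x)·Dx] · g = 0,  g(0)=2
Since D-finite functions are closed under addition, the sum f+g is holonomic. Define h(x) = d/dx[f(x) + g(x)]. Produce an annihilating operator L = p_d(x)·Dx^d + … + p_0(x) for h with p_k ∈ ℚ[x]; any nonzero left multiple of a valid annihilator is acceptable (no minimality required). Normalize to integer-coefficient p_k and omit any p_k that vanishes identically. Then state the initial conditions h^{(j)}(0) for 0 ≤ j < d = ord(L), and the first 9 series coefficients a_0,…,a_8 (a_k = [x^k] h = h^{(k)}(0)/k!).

f: a_k = -1, -1, -2, -3, -5, -8, -13, -21, -34, …
g: a_k = 2, 2, -1, 1, -5/4, 7/4, -21/8, 33/8, -429/64, …
h₀=f+g: left-lcm gives L₀, ord ≤ 2.
h₀' ⇒ L via d/dx closure of L₀.
L = (-6 - 18·x - 24·x^2 - 12·x^3 - 6·x^4) + (-3 - 24·x - 63·x^2 - 72·x^3 - 45·x^4 - 18·x^5)·Dx + (1 + 4·x + 3·x^2 - 6·x^3 - 13·x^4 - 12·x^5 - 4·x^6)·Dx^2  (order 2).
h: a_k = 1, -6, -6, -25, -125/4, -375/4, -945/8, -2605/8, -25245/64, …
ICs: h(0) = 1, h′(0) = -6.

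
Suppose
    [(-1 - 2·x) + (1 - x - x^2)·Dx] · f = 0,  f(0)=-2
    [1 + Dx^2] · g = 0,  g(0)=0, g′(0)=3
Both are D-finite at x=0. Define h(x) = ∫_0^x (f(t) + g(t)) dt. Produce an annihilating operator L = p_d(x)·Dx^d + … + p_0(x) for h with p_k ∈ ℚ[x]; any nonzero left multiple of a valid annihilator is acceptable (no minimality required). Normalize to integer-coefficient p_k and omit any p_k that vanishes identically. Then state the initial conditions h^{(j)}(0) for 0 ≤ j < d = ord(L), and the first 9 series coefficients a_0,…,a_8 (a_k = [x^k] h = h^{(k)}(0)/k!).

f: a_k = -2, -2, -4, -6, -10, -16, -26, -42, -68, …
g: a_k = 0, 3, 0, -1/2, 0, 1/40, 0, -1/1680, 0, …
Sum ⇒ L₀ = lclm(L_f,L_g) in ℚ(x)⟨Dx⟩.
h=∫₀ˣh₀: take L = L₀·Dx.
L = (19 + 48·x + 31·x^2 + 24·x^3 + 5·x^4 + 2·x^5)·Dx + (-5 + x + 4·x^2 + 7·x^3 + 6·x^4 + 3·x^5 + x^6)·Dx^2 + (19 + 48·x + 31·x^2 + 24·x^3 + 5·x^4 + 2·x^5)·Dx^3 + (-5 + x + 4·x^2 + 7·x^3 + 6·x^4 + 3·x^5 + x^6)·Dx^4  (order 4).
h: a_k = 0, -2, 1/2, -4/3, -13/8, -2, -213/80, -26/7, -70561/13440, …
ICs: h(0) = 0, h′(0) = -2, h′′(0) = 1, h′′′(0) = -8.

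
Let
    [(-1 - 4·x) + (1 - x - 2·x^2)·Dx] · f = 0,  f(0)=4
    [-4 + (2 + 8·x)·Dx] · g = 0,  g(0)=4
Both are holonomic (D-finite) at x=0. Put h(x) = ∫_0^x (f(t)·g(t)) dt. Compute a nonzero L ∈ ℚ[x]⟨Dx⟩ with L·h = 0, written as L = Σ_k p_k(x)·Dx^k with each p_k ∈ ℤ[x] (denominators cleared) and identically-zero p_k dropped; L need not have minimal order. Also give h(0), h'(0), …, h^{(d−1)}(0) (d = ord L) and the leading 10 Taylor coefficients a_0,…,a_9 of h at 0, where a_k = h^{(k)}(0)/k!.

f: a_k = 4, 4, 12, 20, 44, 84, 172, 340, 684, 1364, …
g: a_k = 4, 8, -8, 16, -40, 112, -336, 1056, -3432, 11440, …
L₀ := L_f ⊗_s L_g (sym. prod.), ord ≤ 1.
h=∫₀ˣh₀: take L = L₀·Dx.
L = (3 + 6·x + 12·x^2)·Dx + (-1 - 3·x + 6·x^2 + 8·x^3)·Dx^2  (order 2).
h: a_k = 0, 16, 24, 16, 52, 144/5, 168, -48/7, 774, -848, …
ICs: h(0) = 0, h′(0) = 16.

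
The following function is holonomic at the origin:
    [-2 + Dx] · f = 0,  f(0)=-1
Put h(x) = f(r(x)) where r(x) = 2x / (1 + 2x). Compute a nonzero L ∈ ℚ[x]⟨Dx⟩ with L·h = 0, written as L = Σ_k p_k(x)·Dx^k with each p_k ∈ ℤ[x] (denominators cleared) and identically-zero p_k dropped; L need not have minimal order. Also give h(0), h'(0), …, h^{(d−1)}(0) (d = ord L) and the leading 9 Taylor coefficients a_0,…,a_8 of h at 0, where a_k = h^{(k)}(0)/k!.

L = -4 + (1 + 4·x + 4·x^2)·Dx  (order 1).
h: a_k = -1, -4, 0, 16/3, -32/3, 64/5, -256/45, -1280/63, 8192/105, …
ICs: h(0) = -1.

f: a_k = -1, -2, -2, -4/3, -2/3, -4/15, -4/45, -8/315, -2/315, …
f∘r: x↦r, Dx↦Dx/r' in L_f ⇒ L₀.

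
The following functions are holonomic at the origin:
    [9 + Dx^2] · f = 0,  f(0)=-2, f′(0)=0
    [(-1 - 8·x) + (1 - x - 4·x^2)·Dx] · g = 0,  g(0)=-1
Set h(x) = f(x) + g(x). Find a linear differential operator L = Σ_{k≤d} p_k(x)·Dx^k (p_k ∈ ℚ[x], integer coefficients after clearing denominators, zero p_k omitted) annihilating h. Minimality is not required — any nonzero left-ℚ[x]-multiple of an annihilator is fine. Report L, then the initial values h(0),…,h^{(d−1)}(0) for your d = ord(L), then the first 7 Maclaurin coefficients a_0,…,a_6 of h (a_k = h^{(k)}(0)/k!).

f: a_k = -2, 0, 9, 0, -27/4, 0, 81/40, …
g: a_k = -1, -1, -5, -9, -29, -65, -181, …
h₀=f+g: left-lcm gives L₀, ord ≤ 3.
L = (-567 - 4806·x - 3321·x^2 - 9936·x^3 - 6480·x^4 - 10368·x^5) + (171 - 117·x - 441·x^2 + 135·x^3 - 540·x^4 - 3888·x^5 - 5184·x^6)·Dx + (-63 - 534·x - 369·x^2 - 1104·x^3 - 720·x^4 - 1152·x^5)·Dx^2 + (19 - 13·x - 49·x^2 + 15·x^3 - 60·x^4 - 432·x^5 - 576·x^6)·Dx^3  (order 3).
h: a_k = -3, -1, 4, -9, -143/4, -65, -7159/40, …
ICs: h(0) = -3, h′(0) = -1, h′′(0) = 8.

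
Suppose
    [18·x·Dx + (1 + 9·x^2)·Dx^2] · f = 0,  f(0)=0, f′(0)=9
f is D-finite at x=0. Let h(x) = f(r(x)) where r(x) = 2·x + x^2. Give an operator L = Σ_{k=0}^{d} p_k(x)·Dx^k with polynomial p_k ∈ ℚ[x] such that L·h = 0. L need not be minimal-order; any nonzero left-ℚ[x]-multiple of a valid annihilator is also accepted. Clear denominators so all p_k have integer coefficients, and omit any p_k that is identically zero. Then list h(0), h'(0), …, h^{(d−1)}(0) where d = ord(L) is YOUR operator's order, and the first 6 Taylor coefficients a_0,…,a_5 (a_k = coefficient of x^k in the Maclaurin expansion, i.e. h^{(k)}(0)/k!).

L = (-1 + 72·x + 144·x^2 + 108·x^3 + 27·x^4)·Dx + (1 + x + 36·x^2 + 72·x^3 + 45·x^4 + 9·x^5)·Dx^2  (order 2).
h: a_k = 0, 18, 9, -216, -324, 22518/5, …
ICs: h(0) = 0, h′(0) = 18.

f: a_k = 0, 9, 0, -27, 0, 729/5, …
Substitute x→r, Dx→(1/r')Dx; clear ⇒ L₀.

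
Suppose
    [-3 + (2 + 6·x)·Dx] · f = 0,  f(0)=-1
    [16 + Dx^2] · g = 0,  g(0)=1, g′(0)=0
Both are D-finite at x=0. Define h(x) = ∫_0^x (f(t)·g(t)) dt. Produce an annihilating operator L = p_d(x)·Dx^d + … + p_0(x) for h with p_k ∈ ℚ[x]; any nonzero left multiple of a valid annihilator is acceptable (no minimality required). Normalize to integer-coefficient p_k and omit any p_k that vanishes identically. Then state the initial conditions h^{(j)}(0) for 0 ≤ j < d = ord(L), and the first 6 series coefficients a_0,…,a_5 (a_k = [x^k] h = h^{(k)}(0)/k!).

f: a_k = -1, -3/2, 9/8, -27/16, 405/128, -1701/256, …
g: a_k = 1, 0, -8, 0, 32/3, 0, …
L₀ := L_f ⊗_s L_g (sym. prod.), ord ≤ 2.
h=∫₀ˣh₀: take L = L₀·Dx.
L = (91 + 384·x + 576·x^2)·Dx + (-12 - 36·x)·Dx^2 + (4 + 24·x + 36·x^2)·Dx^3  (order 3).
h: a_k = 0, -1, -3/4, 73/24, 165/64, -6337/1920, …
ICs: h(0) = 0, h′(0) = -1, h′′(0) = -3/2.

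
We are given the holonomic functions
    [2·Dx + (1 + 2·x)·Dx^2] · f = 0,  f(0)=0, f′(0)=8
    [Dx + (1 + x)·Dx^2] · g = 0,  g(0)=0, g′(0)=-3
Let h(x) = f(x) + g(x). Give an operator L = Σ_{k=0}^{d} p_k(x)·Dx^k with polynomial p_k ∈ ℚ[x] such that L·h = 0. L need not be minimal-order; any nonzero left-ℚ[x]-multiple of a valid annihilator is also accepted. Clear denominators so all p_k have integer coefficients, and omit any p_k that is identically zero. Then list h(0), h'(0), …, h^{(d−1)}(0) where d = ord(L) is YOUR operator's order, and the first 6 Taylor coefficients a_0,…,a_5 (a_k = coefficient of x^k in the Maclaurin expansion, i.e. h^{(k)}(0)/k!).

f: a_k = 0, 8, -8, 32/3, -16, 128/5, …
g: a_k = 0, -3, 3/2, -1, 3/4, -3/5, …
f+g: L₀ = lclm(L_f,L_g), ord ≤ 2+2.
L = 4·Dx + (6 + 8·x)·Dx^2 + (1 + 3·x + 2·x^2)·Dx^3  (order 3).
h: a_k = 0, 5, -13/2, 29/3, -61/4, 25, …
ICs: h(0) = 0, h′(0) = 5, h′′(0) = -13.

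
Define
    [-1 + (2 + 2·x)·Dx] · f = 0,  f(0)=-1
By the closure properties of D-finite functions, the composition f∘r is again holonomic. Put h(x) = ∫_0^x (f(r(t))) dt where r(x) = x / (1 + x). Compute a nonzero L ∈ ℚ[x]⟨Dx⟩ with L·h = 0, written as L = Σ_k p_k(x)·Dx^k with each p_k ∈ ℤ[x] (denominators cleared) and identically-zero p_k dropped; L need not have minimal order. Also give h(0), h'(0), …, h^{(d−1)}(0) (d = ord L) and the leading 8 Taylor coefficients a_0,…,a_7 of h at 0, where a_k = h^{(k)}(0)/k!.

L = -Dx + (2 + 6·x + 4·x^2)·Dx^2  (order 2).
h: a_k = 0, -1, -1/4, 5/24, -13/64, 141/640, -133/512, 2353/7168, …
ICs: h(0) = 0, h′(0) = -1.

f: a_k = -1, -1/2, 1/8, -1/16, 5/128, -7/256, 21/1024, -33/2048, …
f∘r: x↦r, Dx↦Dx/r' in L_f ⇒ L₀.
∫: right-multiply L₀ by Dx.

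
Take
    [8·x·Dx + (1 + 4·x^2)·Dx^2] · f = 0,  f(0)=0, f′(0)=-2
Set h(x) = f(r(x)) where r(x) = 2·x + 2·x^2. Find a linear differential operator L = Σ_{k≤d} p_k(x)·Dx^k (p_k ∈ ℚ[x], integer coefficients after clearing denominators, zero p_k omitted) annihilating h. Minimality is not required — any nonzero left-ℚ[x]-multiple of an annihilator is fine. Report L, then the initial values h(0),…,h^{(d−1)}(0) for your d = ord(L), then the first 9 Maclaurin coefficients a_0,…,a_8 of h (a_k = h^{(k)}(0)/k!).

f: a_k = 0, -2, 0, 8/3, 0, -32/5, 0, 128/7, 0, …
L₀ from L_f via x↦r, Dx↦r'^{-1}Dx.
L = (-2 + 32·x + 128·x^2 + 192·x^3 + 96·x^4)·Dx + (1 + 2·x + 16·x^2 + 64·x^3 + 80·x^4 + 32·x^5)·Dx^2  (order 2).
h: a_k = 0, -4, -4, 64/3, 64, -704/5, -3008/3, 2048/7, 14336, …
ICs: h(0) = 0, h′(0) = -4.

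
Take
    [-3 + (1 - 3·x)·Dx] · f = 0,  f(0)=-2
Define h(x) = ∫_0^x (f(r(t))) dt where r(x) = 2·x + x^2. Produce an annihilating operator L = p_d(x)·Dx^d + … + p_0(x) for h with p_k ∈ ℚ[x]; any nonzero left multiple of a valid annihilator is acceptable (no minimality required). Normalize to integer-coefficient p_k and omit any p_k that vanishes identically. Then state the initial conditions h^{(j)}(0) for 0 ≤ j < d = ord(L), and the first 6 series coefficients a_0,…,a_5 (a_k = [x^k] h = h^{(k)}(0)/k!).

L = (6 + 6·x)·Dx + (-1 + 6·x + 3·x^2)·Dx^2  (order 2).
h: a_k = 0, -2, -6, -26, -126, -3258/5, …
ICs: h(0) = 0, h′(0) = -2.

f: a_k = -2, -6, -18, -54, -162, -486, …
h₀=f(r): pull back L_f along r ⇒ L₀.
∫: right-multiply L₀ by Dx.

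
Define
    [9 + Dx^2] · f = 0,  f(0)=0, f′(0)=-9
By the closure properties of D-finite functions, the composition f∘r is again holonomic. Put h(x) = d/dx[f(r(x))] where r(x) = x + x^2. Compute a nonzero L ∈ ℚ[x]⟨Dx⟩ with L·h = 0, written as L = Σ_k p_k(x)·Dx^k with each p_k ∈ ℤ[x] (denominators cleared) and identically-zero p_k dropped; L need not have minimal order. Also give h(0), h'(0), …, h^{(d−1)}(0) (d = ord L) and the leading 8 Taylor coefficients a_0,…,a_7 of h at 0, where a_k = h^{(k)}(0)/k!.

L = (21 + 72·x + 216·x^2 + 288·x^3 + 144·x^4) + (-6 - 12·x)·Dx + (1 + 4·x + 4·x^2)·Dx^2  (order 2).
h: a_k = -9, -18, 81/2, 162, 1377/8, -405/4, -33291/80, -4131/10, …
ICs: h(0) = -9, h′(0) = -18.

f: a_k = 0, -9, 0, 27/2, 0, -243/40, 0, 729/560, …
f∘r: x↦r, Dx↦Dx/r' in L_f ⇒ L₀.
h=h₀': d/dx-closure on L₀ ⇒ L.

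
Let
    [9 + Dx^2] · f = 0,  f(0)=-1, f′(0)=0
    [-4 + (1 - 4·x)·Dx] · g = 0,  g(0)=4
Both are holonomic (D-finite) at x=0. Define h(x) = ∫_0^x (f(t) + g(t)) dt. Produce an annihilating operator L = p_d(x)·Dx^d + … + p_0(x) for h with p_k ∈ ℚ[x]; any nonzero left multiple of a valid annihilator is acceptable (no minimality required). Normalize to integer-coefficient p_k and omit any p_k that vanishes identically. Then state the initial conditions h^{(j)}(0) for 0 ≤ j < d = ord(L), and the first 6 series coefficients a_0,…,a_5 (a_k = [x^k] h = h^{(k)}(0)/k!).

f: a_k = -1, 0, 9/2, 0, -27/8, 0, …
g: a_k = 4, 16, 64, 256, 1024, 4096, …
Sum ⇒ L₀ = lclm(L_f,L_g) in ℚ(x)⟨Dx⟩.
∫: right-multiply L₀ by Dx.
L = (-3780 + 2592·x - 5184·x^2)·Dx + (369 - 2124·x + 3888·x^2 - 5184·x^3)·Dx^2 + (-420 + 288·x - 576·x^2)·Dx^3 + (41 - 236·x + 432·x^2 - 576·x^3)·Dx^4  (order 4).
h: a_k = 0, 3, 8, 137/6, 64, 1633/8, …
ICs: h(0) = 0, h′(0) = 3, h′′(0) = 16, h′′′(0) = 137.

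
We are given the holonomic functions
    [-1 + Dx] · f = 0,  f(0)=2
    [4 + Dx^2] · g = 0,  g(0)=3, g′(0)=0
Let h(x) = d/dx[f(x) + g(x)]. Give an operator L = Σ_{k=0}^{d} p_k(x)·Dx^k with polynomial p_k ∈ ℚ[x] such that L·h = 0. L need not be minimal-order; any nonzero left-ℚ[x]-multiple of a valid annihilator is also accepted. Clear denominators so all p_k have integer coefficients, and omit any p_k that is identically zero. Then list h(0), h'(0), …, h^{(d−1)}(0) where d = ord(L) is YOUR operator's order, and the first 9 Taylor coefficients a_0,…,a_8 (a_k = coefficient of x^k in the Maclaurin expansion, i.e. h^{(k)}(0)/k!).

L = 4 - 4·Dx + Dx^2 - Dx^3  (order 3).
h: a_k = 2, -10, 1, 25/3, 1/12, -19/12, 1/360, 11/72, 1/20160, …
ICs: h(0) = 2, h′(0) = -10, h′′(0) = 2.

f: a_k = 2, 2, 1, 1/3, 1/12, 1/60, 1/360, 1/2520, 1/20160, …
g: a_k = 3, 0, -6, 0, 2, 0, -4/15, 0, 2/105, …
Weyl lclm of L_f,L_g ⇒ L₀ (ord ≤ 3).
Differentiate: ansatz ord ≤ ord L₀ ⇒ L.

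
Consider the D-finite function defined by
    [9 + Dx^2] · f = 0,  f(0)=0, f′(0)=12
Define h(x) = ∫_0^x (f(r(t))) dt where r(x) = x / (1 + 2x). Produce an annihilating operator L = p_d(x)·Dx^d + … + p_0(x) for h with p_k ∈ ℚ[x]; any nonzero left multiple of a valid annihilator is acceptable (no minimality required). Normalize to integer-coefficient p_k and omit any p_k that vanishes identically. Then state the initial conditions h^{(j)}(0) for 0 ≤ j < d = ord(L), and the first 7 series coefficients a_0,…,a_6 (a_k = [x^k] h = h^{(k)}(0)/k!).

L = 9·Dx + (4 + 24·x + 48·x^2 + 32·x^3)·Dx^2 + (1 + 8·x + 24·x^2 + 32·x^3 + 16·x^4)·Dx^3  (order 3).
h: a_k = 0, 0, 6, -8, 15/2, 12/5, -773/20, …
ICs: h(0) = 0, h′(0) = 0, h′′(0) = 12.

f: a_k = 0, 12, 0, -18, 0, 81/10, 0, …
Substitute x→r, Dx→(1/r')Dx; clear ⇒ L₀.
Integrate: L := L₀·Dx.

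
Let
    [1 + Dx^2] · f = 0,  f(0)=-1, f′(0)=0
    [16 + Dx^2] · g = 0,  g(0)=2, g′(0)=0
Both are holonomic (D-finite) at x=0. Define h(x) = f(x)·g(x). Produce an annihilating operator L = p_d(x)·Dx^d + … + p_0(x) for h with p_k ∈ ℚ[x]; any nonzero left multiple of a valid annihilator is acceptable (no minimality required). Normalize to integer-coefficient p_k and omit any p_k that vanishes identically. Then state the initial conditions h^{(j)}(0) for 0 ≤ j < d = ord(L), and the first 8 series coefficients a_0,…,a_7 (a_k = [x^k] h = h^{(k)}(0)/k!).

L = 225 + 34·Dx^2 + Dx^4  (order 4).
h: a_k = -2, 0, 17, 0, -353/12, 0, 8177/360, 0, …
ICs: h(0) = -2, h′(0) = 0, h′′(0) = 34, h′′′(0) = 0.

f: a_k = -1, 0, 1/2, 0, -1/24, 0, 1/720, 0, …
g: a_k = 2, 0, -16, 0, 64/3, 0, -512/45, 0, …
Product ⇒ symmetric product L₀, ord ≤ 4.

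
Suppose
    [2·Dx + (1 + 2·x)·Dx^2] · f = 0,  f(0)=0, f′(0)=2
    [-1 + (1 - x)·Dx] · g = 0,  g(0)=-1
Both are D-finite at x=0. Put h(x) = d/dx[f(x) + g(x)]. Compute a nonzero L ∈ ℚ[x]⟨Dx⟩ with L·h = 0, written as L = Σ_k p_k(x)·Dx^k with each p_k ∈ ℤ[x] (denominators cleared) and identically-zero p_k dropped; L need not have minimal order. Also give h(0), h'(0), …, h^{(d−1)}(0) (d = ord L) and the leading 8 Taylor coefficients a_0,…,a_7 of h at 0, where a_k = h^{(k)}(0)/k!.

f: a_k = 0, 2, -2, 8/3, -4, 32/5, -32/3, 128/7, …
g: a_k = -1, -1, -1, -1, -1, -1, -1, -1, …
Weyl lclm of L_f,L_g ⇒ L₀ (ord ≤ 3).
h=h₀': d/dx-closure on L₀ ⇒ L.
L = (-14 - 4·x) + (1 - 20·x - 8·x^2)·Dx + (2 + 3·x - 3·x^2 - 2·x^3)·Dx^2  (order 2).
h: a_k = 1, -6, 5, -20, 27, -70, 121, -264, …
ICs: h(0) = 1, h′(0) = -6.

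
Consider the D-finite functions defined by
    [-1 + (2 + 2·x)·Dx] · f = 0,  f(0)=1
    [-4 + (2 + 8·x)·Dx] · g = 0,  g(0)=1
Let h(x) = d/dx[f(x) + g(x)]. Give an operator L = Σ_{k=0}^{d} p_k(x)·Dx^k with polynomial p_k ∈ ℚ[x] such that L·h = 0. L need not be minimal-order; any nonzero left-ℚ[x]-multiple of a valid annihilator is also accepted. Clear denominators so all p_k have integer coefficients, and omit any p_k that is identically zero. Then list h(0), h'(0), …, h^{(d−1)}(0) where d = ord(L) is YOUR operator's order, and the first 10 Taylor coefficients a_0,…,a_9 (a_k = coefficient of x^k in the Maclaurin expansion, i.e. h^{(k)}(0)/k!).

f: a_k = 1, 1/2, -1/8, 1/16, -5/128, 7/256, -21/1024, 33/2048, -429/32768, 715/65536, …
g: a_k = 1, 2, -2, 4, -10, 28, -84, 264, -858, 2860, …
f+g: L₀ = lclm(L_f,L_g), ord ≤ 1+1.
h=h₀': d/dx-closure on L₀ ⇒ L.
L = -6 + (-15 - 24·x)·Dx + (-2 - 10·x - 8·x^2)·Dx^2  (order 2).
h: a_k = 5/2, -17/4, 195/16, -1285/32, 35875/256, -258111/512, 3784935/2048, -28115373/4096, 1686903075/65536, -12745453435/131072, …
ICs: h(0) = 5/2, h′(0) = -17/4.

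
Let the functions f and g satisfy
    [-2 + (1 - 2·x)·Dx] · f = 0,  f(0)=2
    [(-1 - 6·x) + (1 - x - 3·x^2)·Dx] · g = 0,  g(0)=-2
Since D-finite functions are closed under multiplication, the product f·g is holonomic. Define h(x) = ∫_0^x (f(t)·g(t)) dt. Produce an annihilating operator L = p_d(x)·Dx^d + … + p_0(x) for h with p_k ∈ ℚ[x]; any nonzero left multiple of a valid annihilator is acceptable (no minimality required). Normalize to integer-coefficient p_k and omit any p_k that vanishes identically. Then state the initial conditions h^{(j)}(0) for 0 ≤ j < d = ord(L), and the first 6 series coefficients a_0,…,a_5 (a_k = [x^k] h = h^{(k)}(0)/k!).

f: a_k = 2, 4, 8, 16, 32, 64, …
g: a_k = -2, -2, -8, -14, -38, -80, …
f·g: L₀ = L_f ⊗_s L_g, ord ≤ 1·1.
h=∫h₀ ⇒ L = L₀·Dx.
L = (-3 - 2·x + 18·x^2)·Dx + (1 - 3·x - x^2 + 6·x^3)·Dx^2  (order 2).
h: a_k = 0, -4, -6, -40/3, -27, -292/5, …
ICs: h(0) = 0, h′(0) = -4.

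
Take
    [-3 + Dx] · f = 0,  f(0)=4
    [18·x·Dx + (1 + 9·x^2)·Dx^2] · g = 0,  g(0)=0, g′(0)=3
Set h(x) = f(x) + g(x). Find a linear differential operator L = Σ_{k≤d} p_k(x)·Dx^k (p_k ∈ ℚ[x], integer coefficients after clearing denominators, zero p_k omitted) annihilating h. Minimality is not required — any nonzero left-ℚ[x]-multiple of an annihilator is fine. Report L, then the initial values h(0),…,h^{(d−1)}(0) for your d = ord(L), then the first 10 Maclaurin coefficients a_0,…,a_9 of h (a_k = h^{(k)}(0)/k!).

L = (18 - 108·x - 162·x^2)·Dx + (-9 + 27·x + 27·x^2 - 81·x^3)·Dx^2 + (1 + 3·x + 9·x^2 + 27·x^3)·Dx^3  (order 3).
h: a_k = 4, 15, 18, 9, 27/2, 567/10, 81/20, -43497/140, 729/1120, 2449683/1120, …
ICs: h(0) = 4, h′(0) = 15, h′′(0) = 36.

f: a_k = 4, 12, 18, 18, 27/2, 81/10, 81/20, 243/140, 729/1120, 243/1120, …
g: a_k = 0, 3, 0, -9, 0, 243/5, 0, -2187/7, 0, 2187, …
f+g: L₀ = lclm(L_f,L_g), ord ≤ 1+2.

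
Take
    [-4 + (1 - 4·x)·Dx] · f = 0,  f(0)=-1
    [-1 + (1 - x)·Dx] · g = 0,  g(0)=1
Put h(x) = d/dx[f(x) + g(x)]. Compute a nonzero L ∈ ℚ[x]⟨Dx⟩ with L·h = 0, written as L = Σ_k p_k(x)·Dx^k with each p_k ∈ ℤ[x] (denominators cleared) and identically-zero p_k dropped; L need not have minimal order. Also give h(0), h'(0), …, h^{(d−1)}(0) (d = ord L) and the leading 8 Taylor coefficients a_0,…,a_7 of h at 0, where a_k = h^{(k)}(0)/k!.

L = 24 + (-15 + 24·x)·Dx + (1 - 5·x + 4·x^2)·Dx^2  (order 2).
h: a_k = -3, -30, -189, -1020, -5115, -24570, -114681, -524280, …
ICs: h(0) = -3, h′(0) = -30.

f: a_k = -1, -4, -16, -64, -256, -1024, -4096, -16384, …
g: a_k = 1, 1, 1, 1, 1, 1, 1, 1, …
h₀=f+g: left-lcm gives L₀, ord ≤ 2.
h=h₀': d/dx-closure on L₀ ⇒ L.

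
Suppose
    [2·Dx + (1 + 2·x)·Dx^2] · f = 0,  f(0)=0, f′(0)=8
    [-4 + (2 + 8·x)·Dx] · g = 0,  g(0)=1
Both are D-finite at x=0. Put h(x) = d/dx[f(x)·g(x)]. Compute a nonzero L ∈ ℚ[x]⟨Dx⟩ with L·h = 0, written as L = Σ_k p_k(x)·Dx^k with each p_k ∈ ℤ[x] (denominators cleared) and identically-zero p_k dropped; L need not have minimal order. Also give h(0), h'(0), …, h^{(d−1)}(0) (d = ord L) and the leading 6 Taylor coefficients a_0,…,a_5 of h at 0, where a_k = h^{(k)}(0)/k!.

L = (2 + 16·x + 8·x^2) + (7 + 54·x + 120·x^2 + 64·x^3)·Dx + (1 + 11·x + 42·x^2 + 64·x^3 + 32·x^4)·Dx^2  (order 2).
h: a_k = 8, 16, -64, 640/3, -2096/3, 11616/5, …
ICs: h(0) = 8, h′(0) = 16.

f: a_k = 0, 8, -8, 32/3, -16, 128/5, …
g: a_k = 1, 2, -2, 4, -10, 28, …
Sym-product of L_f,L_g gives L₀ (≤ ord 2).
h₀' ⇒ L via d/dx closure of L₀.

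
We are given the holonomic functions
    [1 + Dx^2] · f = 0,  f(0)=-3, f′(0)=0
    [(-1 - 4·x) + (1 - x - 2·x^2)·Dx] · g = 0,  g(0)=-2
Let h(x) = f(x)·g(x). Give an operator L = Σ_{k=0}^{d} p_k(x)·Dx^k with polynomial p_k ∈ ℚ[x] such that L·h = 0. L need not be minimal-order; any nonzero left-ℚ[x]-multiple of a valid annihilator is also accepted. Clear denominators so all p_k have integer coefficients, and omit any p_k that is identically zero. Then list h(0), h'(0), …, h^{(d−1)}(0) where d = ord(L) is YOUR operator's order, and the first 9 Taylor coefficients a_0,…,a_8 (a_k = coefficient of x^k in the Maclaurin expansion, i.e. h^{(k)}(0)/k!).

f: a_k = -3, 0, 3/2, 0, -1/8, 0, 1/240, 0, -1/13440, …
g: a_k = -2, -2, -6, -10, -22, -42, -86, -170, -342, …
h₀=f·g: eliminate ⇒ L₀, order ≤ 2·1.
L = (3 + x + 2·x^2) + (2 + 8·x)·Dx + (-1 + x + 2·x^2)·Dx^2  (order 2).
h: a_k = 6, 6, 15, 27, 229/4, 445/4, 27089/120, 53789/120, 6046153/6720, …
ICs: h(0) = 6, h′(0) = 6.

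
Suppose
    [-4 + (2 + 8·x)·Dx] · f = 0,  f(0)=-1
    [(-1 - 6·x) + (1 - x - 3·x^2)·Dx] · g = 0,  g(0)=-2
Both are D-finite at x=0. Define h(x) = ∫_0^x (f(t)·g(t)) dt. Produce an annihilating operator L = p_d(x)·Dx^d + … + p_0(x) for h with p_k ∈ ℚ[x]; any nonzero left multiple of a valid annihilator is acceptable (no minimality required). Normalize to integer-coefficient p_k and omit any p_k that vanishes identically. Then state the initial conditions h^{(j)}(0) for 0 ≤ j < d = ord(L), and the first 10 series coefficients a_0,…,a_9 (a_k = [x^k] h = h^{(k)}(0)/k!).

L = (3 + 8·x + 18·x^2)·Dx + (-1 - 3·x + 7·x^2 + 12·x^3)·Dx^2  (order 2).
h: a_k = 0, 2, 3, 8/3, 17/2, 38/5, 98/3, 142/7, 629/4, -32/9, …
ICs: h(0) = 0, h′(0) = 2.

f: a_k = -1, -2, 2, -4, 10, -28, 84, -264, 858, -2860, …
g: a_k = -2, -2, -8, -14, -38, -80, -194, -434, -1016, -2318, …
L₀ := L_f ⊗_s L_g (sym. prod.), ord ≤ 1.
h=∫₀ˣh₀: take L = L₀·Dx.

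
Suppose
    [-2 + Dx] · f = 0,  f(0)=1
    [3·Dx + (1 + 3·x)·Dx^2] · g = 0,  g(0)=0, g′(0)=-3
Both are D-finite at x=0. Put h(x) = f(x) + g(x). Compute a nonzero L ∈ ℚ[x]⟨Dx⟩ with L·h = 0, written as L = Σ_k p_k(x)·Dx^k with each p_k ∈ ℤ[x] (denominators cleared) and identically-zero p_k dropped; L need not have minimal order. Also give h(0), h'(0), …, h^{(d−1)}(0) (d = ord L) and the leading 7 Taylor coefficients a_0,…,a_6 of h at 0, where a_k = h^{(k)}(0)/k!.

L = (-48 - 36·x)·Dx + (14 - 24·x - 36·x^2)·Dx^2 + (5 + 21·x + 18·x^2)·Dx^3  (order 3).
h: a_k = 1, -1, 13/2, -23/3, 251/12, -145/3, 10943/90, …
ICs: h(0) = 1, h′(0) = -1, h′′(0) = 13.

f: a_k = 1, 2, 2, 4/3, 2/3, 4/15, 4/45, …
g: a_k = 0, -3, 9/2, -9, 81/4, -243/5, 243/2, …
f+g: L₀ = lclm(L_f,L_g), ord ≤ 1+2.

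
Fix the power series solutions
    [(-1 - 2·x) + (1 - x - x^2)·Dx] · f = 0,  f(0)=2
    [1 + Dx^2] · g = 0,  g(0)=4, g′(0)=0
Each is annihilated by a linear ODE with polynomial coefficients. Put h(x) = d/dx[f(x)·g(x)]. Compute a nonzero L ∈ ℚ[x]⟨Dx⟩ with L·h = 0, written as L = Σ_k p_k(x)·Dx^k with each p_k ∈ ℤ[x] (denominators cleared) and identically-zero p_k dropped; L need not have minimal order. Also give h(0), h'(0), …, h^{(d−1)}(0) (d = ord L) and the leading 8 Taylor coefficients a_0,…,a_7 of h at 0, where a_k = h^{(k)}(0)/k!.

f: a_k = 2, 2, 4, 6, 10, 16, 26, 42, …
g: a_k = 4, 0, -2, 0, 1/6, 0, -1/180, 0, …
L₀ := L_f ⊗_s L_g (sym. prod.), ord ≤ 2.
Differentiate: ansatz ord ≤ ord L₀ ⇒ L.
L = (3 - 2·x - x^2 + 2·x^3 + x^4) + (4 + 10·x + 6·x^2 + 4·x^3)·Dx + (-1 + x^2 + 2·x^3 + x^4)·Dx^2  (order 2).
h: a_k = 8, 24, 60, 388/3, 785/3, 7619/15, 86303/90, 124121/70, …
ICs: h(0) = 8, h′(0) = 24.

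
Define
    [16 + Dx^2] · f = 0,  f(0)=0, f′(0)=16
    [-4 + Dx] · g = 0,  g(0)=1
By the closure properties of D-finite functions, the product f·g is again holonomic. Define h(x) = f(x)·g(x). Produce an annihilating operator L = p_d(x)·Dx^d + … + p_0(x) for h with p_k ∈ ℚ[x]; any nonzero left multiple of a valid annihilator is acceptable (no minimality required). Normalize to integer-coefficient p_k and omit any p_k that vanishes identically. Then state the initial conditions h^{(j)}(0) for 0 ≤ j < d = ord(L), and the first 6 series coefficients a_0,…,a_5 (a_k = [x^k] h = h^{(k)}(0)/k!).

L = 32 - 8·Dx + Dx^2  (order 2).
h: a_k = 0, 16, 64, 256/3, 0, -2048/15, …
ICs: h(0) = 0, h′(0) = 16.

f: a_k = 0, 16, 0, -128/3, 0, 512/15, …
g: a_k = 1, 4, 8, 32/3, 32/3, 128/15, …
f·g: L₀ = L_f ⊗_s L_g, ord ≤ 2·1.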